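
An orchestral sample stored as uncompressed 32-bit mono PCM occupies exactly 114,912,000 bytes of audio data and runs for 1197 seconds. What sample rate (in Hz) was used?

24,000 Hz

Bytes = sample_rate × seconds × bytes_per_sample × channels.
sample_rate = 114,912,000 / (1,197 × 4 × 1) = 114,912,000 / 4,788 = 24,000 Hz.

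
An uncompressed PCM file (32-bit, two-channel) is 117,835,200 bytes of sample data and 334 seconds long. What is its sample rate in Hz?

44,100 Hz

Bytes = sample_rate × seconds × bytes_per_sample × channels.
sample_rate = 117,835,200 / (334 × 4 × 2) = 117,835,200 / 2,672 = 44,100 Hz.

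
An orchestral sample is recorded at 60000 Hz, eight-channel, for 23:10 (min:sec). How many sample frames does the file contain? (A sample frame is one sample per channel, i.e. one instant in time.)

23:10 (min:sec) = 1,390 s.
60,000 samples/s × 1,390 s = 83,400,000 frames.

83,400,000 sample frames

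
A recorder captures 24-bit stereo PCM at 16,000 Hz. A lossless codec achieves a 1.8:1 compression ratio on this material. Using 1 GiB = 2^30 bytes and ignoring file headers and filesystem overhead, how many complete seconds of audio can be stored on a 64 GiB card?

1,288,490 seconds

Uncompressed byte rate = 16,000 × 3 × 2 = 96,000 bytes/s.
After 1.8:1 compression, effective rate ≈ 53333.33 bytes/s.
Capacity = 64 × 1,073,741,824 = 68,719,476,736 bytes.
68,719,476,736 / effective rate ≈ 1288490.19 s → 1,288,490 seconds.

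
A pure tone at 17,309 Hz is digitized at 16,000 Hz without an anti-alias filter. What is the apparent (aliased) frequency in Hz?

1,309 Hz

Nyquist = 16,000/2 = 8,000 Hz; 17,309 Hz exceeds it.
Alias = |17,309 − 1×16,000| = |17,309 − 16,000| = 1,309 Hz.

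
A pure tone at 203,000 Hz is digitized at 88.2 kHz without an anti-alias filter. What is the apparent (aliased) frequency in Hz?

Nyquist = 88,200/2 = 44,100 Hz; 203,000 Hz exceeds it.
Alias = |203,000 − 2×88,200| = |203,000 − 176,400| = 26,600 Hz.

26,600 Hz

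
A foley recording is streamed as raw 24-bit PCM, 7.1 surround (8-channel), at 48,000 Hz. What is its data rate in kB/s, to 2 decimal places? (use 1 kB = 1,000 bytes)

Bit rate = 48,000 × 24 × 8 = 9,216,000 bits/s.
9,216,000 / 8 = 1,152,000 B/s = 1152.00 kB/s.

1152.00 kB/s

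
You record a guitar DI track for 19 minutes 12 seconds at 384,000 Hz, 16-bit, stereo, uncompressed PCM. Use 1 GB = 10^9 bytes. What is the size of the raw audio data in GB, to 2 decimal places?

Duration = 19 minutes 12 seconds = 1,152 s.
Bytes = 384,000 samples/s × 1,152 s × 2 bytes/sample × 2 ch = 1,769,472,000 bytes.
1,769,472,000 / 1,000,000,000 = 1.77 GB.

1.77 GB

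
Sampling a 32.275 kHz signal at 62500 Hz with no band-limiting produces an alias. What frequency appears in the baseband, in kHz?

30.225 kHz

Nyquist = 62,500/2 = 31,250 Hz; 32,275 Hz exceeds it.
Alias = |32,275 − 1×62,500| = |32,275 − 62,500| = 30,225 Hz = 30.225 kHz.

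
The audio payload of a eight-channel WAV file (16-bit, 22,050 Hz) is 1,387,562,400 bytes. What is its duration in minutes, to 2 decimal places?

Byte rate = 22,050 × 2 × 8 = 352,800 bytes/s.
Duration = 1,387,562,400 / 352,800 = 3,933 s.
3,933 s / 60 = 65.55 minutes.

65.55 minutes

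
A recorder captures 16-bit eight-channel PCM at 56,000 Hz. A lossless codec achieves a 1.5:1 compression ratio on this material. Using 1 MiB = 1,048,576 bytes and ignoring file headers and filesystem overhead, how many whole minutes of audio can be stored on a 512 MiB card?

14 minutes

Uncompressed byte rate = 56,000 × 2 × 8 = 896,000 bytes/s.
After 1.5:1 compression, effective rate ≈ 597333.33 bytes/s.
Capacity = 512 × 1,048,576 = 536,870,912 bytes.
536,870,912 / effective rate ≈ 898.78 s → 14 minutes.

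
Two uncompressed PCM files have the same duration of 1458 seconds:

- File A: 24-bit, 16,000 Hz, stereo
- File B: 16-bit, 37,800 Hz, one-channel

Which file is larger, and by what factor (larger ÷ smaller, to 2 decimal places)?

File A, by a factor of 1.27

File A: 16,000 × 3 × 2 = 96,000 bytes/s.
File B: 37,800 × 2 × 1 = 75,600 bytes/s.
File A is larger; ratio = 139,968,000 / 110,224,800 = 1.27.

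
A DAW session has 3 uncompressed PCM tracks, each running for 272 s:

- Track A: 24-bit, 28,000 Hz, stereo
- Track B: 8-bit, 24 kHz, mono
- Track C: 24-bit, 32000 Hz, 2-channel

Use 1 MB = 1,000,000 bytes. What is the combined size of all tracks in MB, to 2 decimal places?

Track A: 28,000 × 272 × 3 × 2 = 45,696,000 bytes.
Track B: 24,000 × 272 × 1 × 1 = 6,528,000 bytes.
Track C: 32,000 × 272 × 3 × 2 = 52,224,000 bytes.
Total = 104,448,000 bytes = 104.45 MB.

104.45 MB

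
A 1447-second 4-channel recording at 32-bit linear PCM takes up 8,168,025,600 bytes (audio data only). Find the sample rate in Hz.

352,800 Hz

Bytes = sample_rate × seconds × bytes_per_sample × channels.
sample_rate = 8,168,025,600 / (1,447 × 4 × 4) = 8,168,025,600 / 23,152 = 352,800 Hz.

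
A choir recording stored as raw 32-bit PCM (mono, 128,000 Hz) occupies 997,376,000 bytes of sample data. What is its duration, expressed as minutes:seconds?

Byte rate = 128,000 × 4 × 1 = 512,000 bytes/s.
Duration = 997,376,000 / 512,000 = 1,948 s.
1,948 s = 32:28.

32:28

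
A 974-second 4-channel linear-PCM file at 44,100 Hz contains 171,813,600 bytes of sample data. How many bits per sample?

Bytes per sample = 171,813,600 / (44,100 × 974 × 4) = 171,813,600 / 171,813,600 = 1.
Bit depth = 1 × 8 = 8 bits.

8 bits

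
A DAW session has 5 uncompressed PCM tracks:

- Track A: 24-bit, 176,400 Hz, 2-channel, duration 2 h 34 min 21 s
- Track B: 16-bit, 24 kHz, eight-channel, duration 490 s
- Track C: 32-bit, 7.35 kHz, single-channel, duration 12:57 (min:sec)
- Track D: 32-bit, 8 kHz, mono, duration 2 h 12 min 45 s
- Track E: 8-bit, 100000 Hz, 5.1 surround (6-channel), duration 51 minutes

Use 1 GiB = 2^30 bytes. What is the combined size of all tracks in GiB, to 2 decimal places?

11.27 GiB

Track A: 2 h 34 min 21 s = 9,261 s; 176,400 × 9,261 × 3 × 2 = 9,801,842,400 bytes.
Track B: 24,000 × 490 × 2 × 8 = 188,160,000 bytes.
Track C: 12:57 (min:sec) = 777 s; 7,350 × 777 × 4 × 1 = 22,843,800 bytes.
Track D: 2 h 12 min 45 s = 7,965 s; 8,000 × 7,965 × 4 × 1 = 254,880,000 bytes.
Track E: 51 minutes = 3,060 s; 100,000 × 3,060 × 1 × 6 = 1,836,000,000 bytes.
Total = 12,103,726,200 bytes = 11.27 GiB.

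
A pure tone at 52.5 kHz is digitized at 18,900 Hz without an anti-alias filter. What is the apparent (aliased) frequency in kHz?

Nyquist = 18,900/2 = 9,450 Hz; 52,500 Hz exceeds it.
Alias = |52,500 − 3×18,900| = |52,500 − 56,700| = 4,200 Hz = 4.2 kHz.

4.2 kHz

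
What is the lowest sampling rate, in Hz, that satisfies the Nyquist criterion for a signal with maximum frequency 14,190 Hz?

Minimum sample rate = 2 × 14,190 Hz = 28,380 Hz.

28,380 Hz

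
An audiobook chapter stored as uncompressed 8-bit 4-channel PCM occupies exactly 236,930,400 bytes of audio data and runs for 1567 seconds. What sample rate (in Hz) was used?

37,800 Hz

Bytes = sample_rate × seconds × bytes_per_sample × channels.
sample_rate = 236,930,400 / (1,567 × 1 × 4) = 236,930,400 / 6,268 = 37,800 Hz.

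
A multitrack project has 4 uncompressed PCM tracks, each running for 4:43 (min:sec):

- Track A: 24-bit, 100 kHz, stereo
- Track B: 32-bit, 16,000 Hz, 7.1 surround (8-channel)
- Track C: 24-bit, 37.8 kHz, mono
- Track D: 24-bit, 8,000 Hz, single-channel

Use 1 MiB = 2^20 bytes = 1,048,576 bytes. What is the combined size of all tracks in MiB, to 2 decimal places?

4:43 (min:sec) = 283 s.
Track A: 100,000 × 283 × 3 × 2 = 169,800,000 bytes.
Track B: 16,000 × 283 × 4 × 8 = 144,896,000 bytes.
Track C: 37,800 × 283 × 3 × 1 = 32,092,200 bytes.
Track D: 8,000 × 283 × 3 × 1 = 6,792,000 bytes.
Total = 353,580,200 bytes = 337.20 MiB.

337.20 MiB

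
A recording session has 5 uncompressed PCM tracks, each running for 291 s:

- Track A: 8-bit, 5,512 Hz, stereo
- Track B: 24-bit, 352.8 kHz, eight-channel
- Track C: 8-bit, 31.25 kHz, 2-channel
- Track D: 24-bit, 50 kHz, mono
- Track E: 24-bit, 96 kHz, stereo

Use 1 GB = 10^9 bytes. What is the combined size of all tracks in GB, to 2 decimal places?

Track A: 5,512 × 291 × 1 × 2 = 3,207,984 bytes.
Track B: 352,800 × 291 × 3 × 8 = 2,463,955,200 bytes.
Track C: 31,250 × 291 × 1 × 2 = 18,187,500 bytes.
Track D: 50,000 × 291 × 3 × 1 = 43,650,000 bytes.
Track E: 96,000 × 291 × 3 × 2 = 167,616,000 bytes.
Total = 2,696,616,684 bytes = 2.70 GB.

2.70 GB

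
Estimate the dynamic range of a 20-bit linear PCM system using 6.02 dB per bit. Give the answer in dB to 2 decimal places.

20 × 6.02 = 120.40 dB.

120.40 dB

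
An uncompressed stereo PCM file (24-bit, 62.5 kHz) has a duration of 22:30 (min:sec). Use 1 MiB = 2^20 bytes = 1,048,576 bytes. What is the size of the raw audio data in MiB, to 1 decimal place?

482.8 MiB

Duration = 22:30 (min:sec) = 1,350 s.
Bytes = 62,500 samples/s × 1,350 s × 3 bytes/sample × 2 ch = 506,250,000 bytes.
506,250,000 / 1,048,576 = 482.8 MiB.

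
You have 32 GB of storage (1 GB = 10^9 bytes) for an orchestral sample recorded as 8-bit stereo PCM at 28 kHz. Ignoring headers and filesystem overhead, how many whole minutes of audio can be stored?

9,523 minutes

Uncompressed byte rate = 28,000 × 1 × 2 = 56,000 bytes/s.
Capacity = 32 × 1,000,000,000 = 32,000,000,000 bytes.
32,000,000,000 / 56,000 ≈ 571428.57 s → 9,523 minutes.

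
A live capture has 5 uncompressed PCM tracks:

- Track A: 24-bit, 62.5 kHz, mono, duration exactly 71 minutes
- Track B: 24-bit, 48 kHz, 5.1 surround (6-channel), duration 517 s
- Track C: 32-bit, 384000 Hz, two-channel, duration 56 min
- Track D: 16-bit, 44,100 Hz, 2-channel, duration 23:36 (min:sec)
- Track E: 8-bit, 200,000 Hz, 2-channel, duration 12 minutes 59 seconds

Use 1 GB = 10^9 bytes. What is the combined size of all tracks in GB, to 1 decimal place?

Track A: exactly 71 minutes = 4,260 s; 62,500 × 4,260 × 3 × 1 = 798,750,000 bytes.
Track B: 48,000 × 517 × 3 × 6 = 446,688,000 bytes.
Track C: 56 min = 3,360 s; 384,000 × 3,360 × 4 × 2 = 10,321,920,000 bytes.
Track D: 23:36 (min:sec) = 1,416 s; 44,100 × 1,416 × 2 × 2 = 249,782,400 bytes.
Track E: 12 minutes 59 seconds = 779 s; 200,000 × 779 × 1 × 2 = 311,600,000 bytes.
Total = 12,128,740,400 bytes = 12.1 GB.

12.1 GB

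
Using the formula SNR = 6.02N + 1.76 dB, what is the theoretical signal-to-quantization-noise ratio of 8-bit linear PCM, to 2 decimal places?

49.92 dB

6.02 × 8 + 1.76 = 49.92 dB.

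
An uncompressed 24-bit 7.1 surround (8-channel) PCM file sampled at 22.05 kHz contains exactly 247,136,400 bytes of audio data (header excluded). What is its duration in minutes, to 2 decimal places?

Byte rate = 22,050 × 3 × 8 = 529,200 bytes/s.
Duration = 247,136,400 / 529,200 = 467 s.
467 s / 60 = 7.78 minutes.

7.78 minutes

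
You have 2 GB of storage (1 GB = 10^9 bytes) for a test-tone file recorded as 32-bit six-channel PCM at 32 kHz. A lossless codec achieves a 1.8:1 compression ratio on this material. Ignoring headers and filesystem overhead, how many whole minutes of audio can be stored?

78 minutes

Uncompressed byte rate = 32,000 × 4 × 6 = 768,000 bytes/s.
After 1.8:1 compression, effective rate ≈ 426666.67 bytes/s.
Capacity = 2 × 1,000,000,000 = 2,000,000,000 bytes.
2,000,000,000 / effective rate ≈ 4687.5 s → 78 minutes.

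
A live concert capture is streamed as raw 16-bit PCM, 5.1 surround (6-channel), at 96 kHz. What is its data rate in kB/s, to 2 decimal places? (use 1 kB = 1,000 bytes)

1152.00 kB/s

Bit rate = 96,000 × 16 × 6 = 9,216,000 bits/s.
9,216,000 / 8 = 1,152,000 B/s = 1152.00 kB/s.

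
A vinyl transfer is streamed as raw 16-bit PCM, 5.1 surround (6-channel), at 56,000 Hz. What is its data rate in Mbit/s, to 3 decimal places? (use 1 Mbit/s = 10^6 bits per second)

Bit rate = 56,000 × 16 × 6 = 5,376,000 bits/s.
= 5.376 Mbit/s.

5.376 Mbit/s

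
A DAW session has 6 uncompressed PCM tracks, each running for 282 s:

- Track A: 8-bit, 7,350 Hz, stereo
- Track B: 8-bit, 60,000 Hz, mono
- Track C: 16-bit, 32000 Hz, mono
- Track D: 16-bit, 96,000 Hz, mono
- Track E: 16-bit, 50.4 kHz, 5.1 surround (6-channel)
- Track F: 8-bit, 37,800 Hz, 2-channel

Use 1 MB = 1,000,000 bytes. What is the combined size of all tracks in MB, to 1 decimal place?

285.1 MB

Track A: 7,350 × 282 × 1 × 2 = 4,145,400 bytes.
Track B: 60,000 × 282 × 1 × 1 = 16,920,000 bytes.
Track C: 32,000 × 282 × 2 × 1 = 18,048,000 bytes.
Track D: 96,000 × 282 × 2 × 1 = 54,144,000 bytes.
Track E: 50,400 × 282 × 2 × 6 = 170,553,600 bytes.
Track F: 37,800 × 282 × 1 × 2 = 21,319,200 bytes.
Total = 285,130,200 bytes = 285.1 MB.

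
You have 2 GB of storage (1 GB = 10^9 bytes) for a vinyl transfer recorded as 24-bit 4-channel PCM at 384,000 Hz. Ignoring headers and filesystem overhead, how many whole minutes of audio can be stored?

7 minutes

Uncompressed byte rate = 384,000 × 3 × 4 = 4,608,000 bytes/s.
Capacity = 2 × 1,000,000,000 = 2,000,000,000 bytes.
2,000,000,000 / 4,608,000 ≈ 434.03 s → 7 minutes.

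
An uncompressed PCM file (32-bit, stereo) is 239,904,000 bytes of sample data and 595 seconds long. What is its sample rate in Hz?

50,400 Hz

Bytes = sample_rate × seconds × bytes_per_sample × channels.
sample_rate = 239,904,000 / (595 × 4 × 2) = 239,904,000 / 4,760 = 50,400 Hz.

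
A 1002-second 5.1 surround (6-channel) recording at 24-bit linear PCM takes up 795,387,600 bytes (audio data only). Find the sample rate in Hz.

44,100 Hz

Bytes = sample_rate × seconds × bytes_per_sample × channels.
sample_rate = 795,387,600 / (1,002 × 3 × 6) = 795,387,600 / 18,036 = 44,100 Hz.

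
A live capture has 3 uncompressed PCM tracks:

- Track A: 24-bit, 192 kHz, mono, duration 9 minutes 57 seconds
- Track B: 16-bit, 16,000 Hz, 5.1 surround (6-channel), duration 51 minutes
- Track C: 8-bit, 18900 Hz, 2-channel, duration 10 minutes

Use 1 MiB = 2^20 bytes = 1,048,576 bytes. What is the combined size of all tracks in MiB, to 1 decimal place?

909.9 MiB

Track A: 9 minutes 57 seconds = 597 s; 192,000 × 597 × 3 × 1 = 343,872,000 bytes.
Track B: 51 minutes = 3,060 s; 16,000 × 3,060 × 2 × 6 = 587,520,000 bytes.
Track C: 10 minutes = 600 s; 18,900 × 600 × 1 × 2 = 22,680,000 bytes.
Total = 954,072,000 bytes = 909.9 MiB.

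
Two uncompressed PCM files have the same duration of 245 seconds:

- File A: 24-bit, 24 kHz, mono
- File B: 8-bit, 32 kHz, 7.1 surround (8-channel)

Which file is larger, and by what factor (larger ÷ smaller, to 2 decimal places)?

File B, by a factor of 3.56

File A: 24,000 × 3 × 1 = 72,000 bytes/s.
File B: 32,000 × 1 × 8 = 256,000 bytes/s.
File B is larger; ratio = 62,720,000 / 17,640,000 = 3.56.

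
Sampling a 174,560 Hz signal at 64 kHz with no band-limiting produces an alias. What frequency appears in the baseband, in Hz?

17,440 Hz

Nyquist = 64,000/2 = 32,000 Hz; 174,560 Hz exceeds it.
Alias = |174,560 − 3×64,000| = |174,560 − 192,000| = 17,440 Hz.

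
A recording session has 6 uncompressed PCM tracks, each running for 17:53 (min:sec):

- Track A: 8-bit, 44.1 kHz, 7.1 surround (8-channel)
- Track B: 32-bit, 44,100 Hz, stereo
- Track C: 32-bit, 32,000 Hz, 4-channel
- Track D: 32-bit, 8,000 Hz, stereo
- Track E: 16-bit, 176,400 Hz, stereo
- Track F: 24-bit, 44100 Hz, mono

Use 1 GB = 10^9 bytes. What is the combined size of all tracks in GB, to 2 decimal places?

2.27 GB

17:53 (min:sec) = 1,073 s.
Track A: 44,100 × 1,073 × 1 × 8 = 378,554,400 bytes.
Track B: 44,100 × 1,073 × 4 × 2 = 378,554,400 bytes.
Track C: 32,000 × 1,073 × 4 × 4 = 549,376,000 bytes.
Track D: 8,000 × 1,073 × 4 × 2 = 68,672,000 bytes.
Track E: 176,400 × 1,073 × 2 × 2 = 757,108,800 bytes.
Track F: 44,100 × 1,073 × 3 × 1 = 141,957,900 bytes.
Total = 2,274,223,500 bytes = 2.27 GB.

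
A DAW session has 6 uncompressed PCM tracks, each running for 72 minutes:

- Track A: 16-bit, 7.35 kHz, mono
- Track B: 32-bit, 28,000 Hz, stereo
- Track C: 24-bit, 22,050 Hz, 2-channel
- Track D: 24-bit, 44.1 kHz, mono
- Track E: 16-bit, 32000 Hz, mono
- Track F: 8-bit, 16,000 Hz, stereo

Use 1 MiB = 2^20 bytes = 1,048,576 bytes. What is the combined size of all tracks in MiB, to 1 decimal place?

72 minutes = 4,320 s.
Track A: 7,350 × 4,320 × 2 × 1 = 63,504,000 bytes.
Track B: 28,000 × 4,320 × 4 × 2 = 967,680,000 bytes.
Track C: 22,050 × 4,320 × 3 × 2 = 571,536,000 bytes.
Track D: 44,100 × 4,320 × 3 × 1 = 571,536,000 bytes.
Track E: 32,000 × 4,320 × 2 × 1 = 276,480,000 bytes.
Track F: 16,000 × 4,320 × 1 × 2 = 138,240,000 bytes.
Total = 2,588,976,000 bytes = 2469.0 MiB.

2469.0 MiB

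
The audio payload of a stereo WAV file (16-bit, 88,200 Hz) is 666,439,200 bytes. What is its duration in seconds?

1,889 seconds

Byte rate = 88,200 × 2 × 2 = 352,800 bytes/s.
Duration = 666,439,200 / 352,800 = 1,889 s.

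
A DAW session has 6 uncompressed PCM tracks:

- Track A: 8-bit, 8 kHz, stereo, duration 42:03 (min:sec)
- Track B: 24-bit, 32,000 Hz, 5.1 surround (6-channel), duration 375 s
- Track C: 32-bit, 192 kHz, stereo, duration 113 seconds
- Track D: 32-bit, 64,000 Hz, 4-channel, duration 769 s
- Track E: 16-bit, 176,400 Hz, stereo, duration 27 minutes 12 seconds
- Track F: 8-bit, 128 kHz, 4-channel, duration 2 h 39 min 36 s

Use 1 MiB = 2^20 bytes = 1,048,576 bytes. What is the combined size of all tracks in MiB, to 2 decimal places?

Track A: 42:03 (min:sec) = 2,523 s; 8,000 × 2,523 × 1 × 2 = 40,368,000 bytes.
Track B: 32,000 × 375 × 3 × 6 = 216,000,000 bytes.
Track C: 192,000 × 113 × 4 × 2 = 173,568,000 bytes.
Track D: 64,000 × 769 × 4 × 4 = 787,456,000 bytes.
Track E: 27 minutes 12 seconds = 1,632 s; 176,400 × 1,632 × 2 × 2 = 1,151,539,200 bytes.
Track F: 2 h 39 min 36 s = 9,576 s; 128,000 × 9,576 × 1 × 4 = 4,902,912,000 bytes.
Total = 7,271,843,200 bytes = 6934.97 MiB.

6934.97 MiB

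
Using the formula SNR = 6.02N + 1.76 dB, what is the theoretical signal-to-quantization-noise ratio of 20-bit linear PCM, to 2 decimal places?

122.16 dB

6.02 × 20 + 1.76 = 122.16 dB.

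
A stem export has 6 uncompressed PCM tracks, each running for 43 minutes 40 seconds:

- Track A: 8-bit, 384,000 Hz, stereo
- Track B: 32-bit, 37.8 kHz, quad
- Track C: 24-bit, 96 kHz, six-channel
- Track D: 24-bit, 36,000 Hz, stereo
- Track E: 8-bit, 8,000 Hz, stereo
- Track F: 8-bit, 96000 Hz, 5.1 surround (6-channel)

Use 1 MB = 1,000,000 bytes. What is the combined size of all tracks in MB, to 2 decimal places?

10241.06 MB

43 minutes 40 seconds = 2,620 s.
Track A: 384,000 × 2,620 × 1 × 2 = 2,012,160,000 bytes.
Track B: 37,800 × 2,620 × 4 × 4 = 1,584,576,000 bytes.
Track C: 96,000 × 2,620 × 3 × 6 = 4,527,360,000 bytes.
Track D: 36,000 × 2,620 × 3 × 2 = 565,920,000 bytes.
Track E: 8,000 × 2,620 × 1 × 2 = 41,920,000 bytes.
Track F: 96,000 × 2,620 × 1 × 6 = 1,509,120,000 bytes.
Total = 10,241,056,000 bytes = 10241.06 MB.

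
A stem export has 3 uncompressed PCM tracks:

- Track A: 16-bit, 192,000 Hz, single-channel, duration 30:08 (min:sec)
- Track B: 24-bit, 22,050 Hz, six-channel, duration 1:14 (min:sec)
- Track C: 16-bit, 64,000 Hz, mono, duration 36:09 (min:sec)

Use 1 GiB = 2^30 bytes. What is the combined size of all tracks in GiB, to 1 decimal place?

0.9 GiB

Track A: 30:08 (min:sec) = 1,808 s; 192,000 × 1,808 × 2 × 1 = 694,272,000 bytes.
Track B: 1:14 (min:sec) = 74 s; 22,050 × 74 × 3 × 6 = 29,370,600 bytes.
Track C: 36:09 (min:sec) = 2,169 s; 64,000 × 2,169 × 2 × 1 = 277,632,000 bytes.
Total = 1,001,274,600 bytes = 0.9 GiB.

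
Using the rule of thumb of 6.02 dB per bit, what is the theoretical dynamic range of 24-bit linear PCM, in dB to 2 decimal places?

144.48 dB

24 × 6.02 = 144.48 dB.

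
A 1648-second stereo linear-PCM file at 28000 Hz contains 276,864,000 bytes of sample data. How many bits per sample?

Bytes per sample = 276,864,000 / (28,000 × 1,648 × 2) = 276,864,000 / 92,288,000 = 3.
Bit depth = 3 × 8 = 24 bits.

24 bits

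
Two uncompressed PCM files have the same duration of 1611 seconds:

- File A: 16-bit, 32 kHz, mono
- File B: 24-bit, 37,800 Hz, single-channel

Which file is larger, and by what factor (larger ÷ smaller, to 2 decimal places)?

File B, by a factor of 1.77

File A: 32,000 × 2 × 1 = 64,000 bytes/s.
File B: 37,800 × 3 × 1 = 113,400 bytes/s.
File B is larger; ratio = 182,687,400 / 103,104,000 = 1.77.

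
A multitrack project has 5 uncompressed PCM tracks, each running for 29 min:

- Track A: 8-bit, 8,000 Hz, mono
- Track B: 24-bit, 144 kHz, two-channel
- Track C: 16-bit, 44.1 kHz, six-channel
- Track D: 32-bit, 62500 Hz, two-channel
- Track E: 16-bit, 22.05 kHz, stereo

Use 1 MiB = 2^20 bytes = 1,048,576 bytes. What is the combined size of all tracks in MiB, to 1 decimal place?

3301.2 MiB

29 min = 1,740 s.
Track A: 8,000 × 1,740 × 1 × 1 = 13,920,000 bytes.
Track B: 144,000 × 1,740 × 3 × 2 = 1,503,360,000 bytes.
Track C: 44,100 × 1,740 × 2 × 6 = 920,808,000 bytes.
Track D: 62,500 × 1,740 × 4 × 2 = 870,000,000 bytes.
Track E: 22,050 × 1,740 × 2 × 2 = 153,468,000 bytes.
Total = 3,461,556,000 bytes = 3301.2 MiB.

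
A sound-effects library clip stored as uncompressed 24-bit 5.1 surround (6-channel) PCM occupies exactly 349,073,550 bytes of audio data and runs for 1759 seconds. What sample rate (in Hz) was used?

11,025 Hz

Bytes = sample_rate × seconds × bytes_per_sample × channels.
sample_rate = 349,073,550 / (1,759 × 3 × 6) = 349,073,550 / 31,662 = 11,025 Hz.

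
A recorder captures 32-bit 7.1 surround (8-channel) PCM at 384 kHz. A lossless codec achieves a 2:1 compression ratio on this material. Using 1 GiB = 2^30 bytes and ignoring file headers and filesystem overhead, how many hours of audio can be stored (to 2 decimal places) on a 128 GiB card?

Uncompressed byte rate = 384,000 × 4 × 8 = 12,288,000 bytes/s.
After 2:1 compression, effective rate ≈ 6144000 bytes/s.
Capacity = 128 × 1,073,741,824 = 137,438,953,472 bytes.
137,438,953,472 / effective rate ≈ 22369.62 s → 6.21 hours.

6.21 hours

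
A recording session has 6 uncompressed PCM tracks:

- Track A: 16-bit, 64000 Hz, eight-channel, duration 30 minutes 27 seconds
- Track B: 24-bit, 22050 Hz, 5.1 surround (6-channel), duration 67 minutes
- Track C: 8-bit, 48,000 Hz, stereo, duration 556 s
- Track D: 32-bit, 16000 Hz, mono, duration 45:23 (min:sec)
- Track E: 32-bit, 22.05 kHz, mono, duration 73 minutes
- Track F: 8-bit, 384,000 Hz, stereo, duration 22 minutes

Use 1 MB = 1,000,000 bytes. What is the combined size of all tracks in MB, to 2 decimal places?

5094.11 MB

Track A: 30 minutes 27 seconds = 1,827 s; 64,000 × 1,827 × 2 × 8 = 1,870,848,000 bytes.
Track B: 67 minutes = 4,020 s; 22,050 × 4,020 × 3 × 6 = 1,595,538,000 bytes.
Track C: 48,000 × 556 × 1 × 2 = 53,376,000 bytes.
Track D: 45:23 (min:sec) = 2,723 s; 16,000 × 2,723 × 4 × 1 = 174,272,000 bytes.
Track E: 73 minutes = 4,380 s; 22,050 × 4,380 × 4 × 1 = 386,316,000 bytes.
Track F: 22 minutes = 1,320 s; 384,000 × 1,320 × 1 × 2 = 1,013,760,000 bytes.
Total = 5,094,110,000 bytes = 5094.11 MB.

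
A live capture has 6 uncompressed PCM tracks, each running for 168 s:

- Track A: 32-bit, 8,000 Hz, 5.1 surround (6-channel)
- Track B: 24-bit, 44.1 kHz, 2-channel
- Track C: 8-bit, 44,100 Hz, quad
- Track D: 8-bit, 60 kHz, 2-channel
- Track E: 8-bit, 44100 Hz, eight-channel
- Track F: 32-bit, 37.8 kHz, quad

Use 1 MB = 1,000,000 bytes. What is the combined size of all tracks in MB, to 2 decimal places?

Track A: 8,000 × 168 × 4 × 6 = 32,256,000 bytes.
Track B: 44,100 × 168 × 3 × 2 = 44,452,800 bytes.
Track C: 44,100 × 168 × 1 × 4 = 29,635,200 bytes.
Track D: 60,000 × 168 × 1 × 2 = 20,160,000 bytes.
Track E: 44,100 × 168 × 1 × 8 = 59,270,400 bytes.
Track F: 37,800 × 168 × 4 × 4 = 101,606,400 bytes.
Total = 287,380,800 bytes = 287.38 MB.

287.38 MB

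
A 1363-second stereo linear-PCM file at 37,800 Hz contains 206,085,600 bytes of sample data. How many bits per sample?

16 bits

Bytes per sample = 206,085,600 / (37,800 × 1,363 × 2) = 206,085,600 / 103,042,800 = 2.
Bit depth = 2 × 8 = 16 bits.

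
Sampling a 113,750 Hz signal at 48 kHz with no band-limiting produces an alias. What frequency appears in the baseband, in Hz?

Nyquist = 48,000/2 = 24,000 Hz; 113,750 Hz exceeds it.
Alias = |113,750 − 2×48,000| = |113,750 − 96,000| = 17,750 Hz.

17,750 Hz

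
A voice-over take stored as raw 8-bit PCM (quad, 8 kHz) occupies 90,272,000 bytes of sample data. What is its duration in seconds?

2,821 seconds

Byte rate = 8,000 × 1 × 4 = 32,000 bytes/s.
Duration = 90,272,000 / 32,000 = 2,821 s.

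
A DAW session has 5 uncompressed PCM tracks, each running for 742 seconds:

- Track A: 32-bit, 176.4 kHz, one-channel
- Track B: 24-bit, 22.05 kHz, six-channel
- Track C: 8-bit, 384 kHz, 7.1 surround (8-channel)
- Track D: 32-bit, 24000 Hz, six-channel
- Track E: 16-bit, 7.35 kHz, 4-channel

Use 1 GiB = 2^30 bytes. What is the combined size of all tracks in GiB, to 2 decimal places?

3.32 GiB

Track A: 176,400 × 742 × 4 × 1 = 523,555,200 bytes.
Track B: 22,050 × 742 × 3 × 6 = 294,499,800 bytes.
Track C: 384,000 × 742 × 1 × 8 = 2,279,424,000 bytes.
Track D: 24,000 × 742 × 4 × 6 = 427,392,000 bytes.
Track E: 7,350 × 742 × 2 × 4 = 43,629,600 bytes.
Total = 3,568,500,600 bytes = 3.32 GiB.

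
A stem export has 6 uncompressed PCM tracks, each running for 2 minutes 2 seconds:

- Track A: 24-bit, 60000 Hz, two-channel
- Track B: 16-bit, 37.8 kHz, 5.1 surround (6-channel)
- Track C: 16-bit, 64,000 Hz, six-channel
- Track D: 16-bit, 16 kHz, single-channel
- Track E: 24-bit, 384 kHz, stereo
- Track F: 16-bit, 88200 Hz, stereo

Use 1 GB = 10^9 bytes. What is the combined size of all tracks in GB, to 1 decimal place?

0.5 GB

2 minutes 2 seconds = 122 s.
Track A: 60,000 × 122 × 3 × 2 = 43,920,000 bytes.
Track B: 37,800 × 122 × 2 × 6 = 55,339,200 bytes.
Track C: 64,000 × 122 × 2 × 6 = 93,696,000 bytes.
Track D: 16,000 × 122 × 2 × 1 = 3,904,000 bytes.
Track E: 384,000 × 122 × 3 × 2 = 281,088,000 bytes.
Track F: 88,200 × 122 × 2 × 2 = 43,041,600 bytes.
Total = 520,988,800 bytes = 0.5 GB.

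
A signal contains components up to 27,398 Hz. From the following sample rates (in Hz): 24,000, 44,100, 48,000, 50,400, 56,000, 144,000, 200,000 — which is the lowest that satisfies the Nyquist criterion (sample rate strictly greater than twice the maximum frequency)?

56,000 Hz

Need sample rate > 2 × 27,398 = 54,796 Hz.
Lowest listed rate above 54,796 Hz is 56,000 Hz.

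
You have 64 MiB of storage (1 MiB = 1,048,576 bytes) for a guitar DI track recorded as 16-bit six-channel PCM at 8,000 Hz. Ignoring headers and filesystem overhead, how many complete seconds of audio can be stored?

699 seconds

Uncompressed byte rate = 8,000 × 2 × 6 = 96,000 bytes/s.
Capacity = 64 × 1,048,576 = 67,108,864 bytes.
67,108,864 / 96,000 ≈ 699.05 s → 699 seconds.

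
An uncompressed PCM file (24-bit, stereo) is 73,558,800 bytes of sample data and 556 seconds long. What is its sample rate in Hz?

22,050 Hz

Bytes = sample_rate × seconds × bytes_per_sample × channels.
sample_rate = 73,558,800 / (556 × 3 × 2) = 73,558,800 / 3,336 = 22,050 Hz.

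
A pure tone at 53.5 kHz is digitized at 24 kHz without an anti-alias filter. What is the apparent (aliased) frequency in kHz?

Nyquist = 24,000/2 = 12,000 Hz; 53,500 Hz exceeds it.
Alias = |53,500 − 2×24,000| = |53,500 − 48,000| = 5,500 Hz = 5.5 kHz.

5.5 kHz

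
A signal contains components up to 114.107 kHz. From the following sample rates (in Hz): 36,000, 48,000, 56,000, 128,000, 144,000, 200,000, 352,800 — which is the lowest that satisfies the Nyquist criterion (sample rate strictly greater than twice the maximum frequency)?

Need sample rate > 2 × 114,107 = 228,214 Hz.
Lowest listed rate above 228,214 Hz is 352,800 Hz.

352,800 Hz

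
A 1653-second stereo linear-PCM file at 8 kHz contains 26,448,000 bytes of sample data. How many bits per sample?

8 bits

Bytes per sample = 26,448,000 / (8,000 × 1,653 × 2) = 26,448,000 / 26,448,000 = 1.
Bit depth = 1 × 8 = 8 bits.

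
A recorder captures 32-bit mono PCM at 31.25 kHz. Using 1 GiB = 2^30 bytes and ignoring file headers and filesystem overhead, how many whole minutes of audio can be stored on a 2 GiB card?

286 minutes

Uncompressed byte rate = 31,250 × 4 × 1 = 125,000 bytes/s.
Capacity = 2 × 1,073,741,824 = 2,147,483,648 bytes.
2,147,483,648 / 125,000 ≈ 17179.87 s → 286 minutes.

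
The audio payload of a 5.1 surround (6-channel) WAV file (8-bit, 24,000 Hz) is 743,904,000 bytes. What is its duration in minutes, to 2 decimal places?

Byte rate = 24,000 × 1 × 6 = 144,000 bytes/s.
Duration = 743,904,000 / 144,000 = 5,166 s.
5,166 s / 60 = 86.10 minutes.

86.10 minutes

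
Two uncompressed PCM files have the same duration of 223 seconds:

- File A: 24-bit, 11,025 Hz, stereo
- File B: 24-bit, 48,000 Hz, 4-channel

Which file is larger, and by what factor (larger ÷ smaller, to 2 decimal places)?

File B, by a factor of 8.71

File A: 11,025 × 3 × 2 = 66,150 bytes/s.
File B: 48,000 × 3 × 4 = 576,000 bytes/s.
File B is larger; ratio = 128,448,000 / 14,751,450 = 8.71.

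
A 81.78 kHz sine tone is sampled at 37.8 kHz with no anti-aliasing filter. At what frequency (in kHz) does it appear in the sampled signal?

Nyquist = 37,800/2 = 18,900 Hz; 81,780 Hz exceeds it.
Alias = |81,780 − 2×37,800| = |81,780 − 75,600| = 6,180 Hz = 6.18 kHz.

6.18 kHz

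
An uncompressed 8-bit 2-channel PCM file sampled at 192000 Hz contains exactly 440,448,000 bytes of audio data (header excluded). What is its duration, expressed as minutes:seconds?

Byte rate = 192,000 × 1 × 2 = 384,000 bytes/s.
Duration = 440,448,000 / 384,000 = 1,147 s.
1,147 s = 19:07.

19:07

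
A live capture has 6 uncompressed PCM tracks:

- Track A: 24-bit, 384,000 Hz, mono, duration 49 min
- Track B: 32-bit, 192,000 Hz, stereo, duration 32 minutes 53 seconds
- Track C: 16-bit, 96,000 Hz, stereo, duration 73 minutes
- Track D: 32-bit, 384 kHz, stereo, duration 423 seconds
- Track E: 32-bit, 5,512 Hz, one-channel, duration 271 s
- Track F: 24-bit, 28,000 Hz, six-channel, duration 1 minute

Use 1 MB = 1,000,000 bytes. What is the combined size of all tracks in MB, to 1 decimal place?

Track A: 49 min = 2,940 s; 384,000 × 2,940 × 3 × 1 = 3,386,880,000 bytes.
Track B: 32 minutes 53 seconds = 1,973 s; 192,000 × 1,973 × 4 × 2 = 3,030,528,000 bytes.
Track C: 73 minutes = 4,380 s; 96,000 × 4,380 × 2 × 2 = 1,681,920,000 bytes.
Track D: 384,000 × 423 × 4 × 2 = 1,299,456,000 bytes.
Track E: 5,512 × 271 × 4 × 1 = 5,975,008 bytes.
Track F: 1 minute = 60 s; 28,000 × 60 × 3 × 6 = 30,240,000 bytes.
Total = 9,434,999,008 bytes = 9435.0 MB.

9435.0 MB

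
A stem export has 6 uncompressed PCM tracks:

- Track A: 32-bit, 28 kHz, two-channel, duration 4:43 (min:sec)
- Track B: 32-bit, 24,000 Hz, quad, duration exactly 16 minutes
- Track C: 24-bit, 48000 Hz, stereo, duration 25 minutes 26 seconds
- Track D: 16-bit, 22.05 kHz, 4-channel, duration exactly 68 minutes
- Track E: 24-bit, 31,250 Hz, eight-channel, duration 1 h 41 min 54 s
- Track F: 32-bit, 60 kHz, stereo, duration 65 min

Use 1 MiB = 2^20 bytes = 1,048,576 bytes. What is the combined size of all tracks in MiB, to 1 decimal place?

Track A: 4:43 (min:sec) = 283 s; 28,000 × 283 × 4 × 2 = 63,392,000 bytes.
Track B: exactly 16 minutes = 960 s; 24,000 × 960 × 4 × 4 = 368,640,000 bytes.
Track C: 25 minutes 26 seconds = 1,526 s; 48,000 × 1,526 × 3 × 2 = 439,488,000 bytes.
Track D: exactly 68 minutes = 4,080 s; 22,050 × 4,080 × 2 × 4 = 719,712,000 bytes.
Track E: 1 h 41 min 54 s = 6,114 s; 31,250 × 6,114 × 3 × 8 = 4,585,500,000 bytes.
Track F: 65 min = 3,900 s; 60,000 × 3,900 × 4 × 2 = 1,872,000,000 bytes.
Total = 8,048,732,000 bytes = 7675.9 MiB.

7675.9 MiB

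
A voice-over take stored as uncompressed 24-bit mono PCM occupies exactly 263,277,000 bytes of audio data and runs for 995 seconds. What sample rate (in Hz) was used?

Bytes = sample_rate × seconds × bytes_per_sample × channels.
sample_rate = 263,277,000 / (995 × 3 × 1) = 263,277,000 / 2,985 = 88,200 Hz.

88,200 Hz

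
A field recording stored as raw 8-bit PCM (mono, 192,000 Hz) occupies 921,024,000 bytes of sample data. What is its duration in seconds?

Byte rate = 192,000 × 1 × 1 = 192,000 bytes/s.
Duration = 921,024,000 / 192,000 = 4,797 s.

4,797 seconds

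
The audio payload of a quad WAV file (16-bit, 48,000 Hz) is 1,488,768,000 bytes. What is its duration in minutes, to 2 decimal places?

Byte rate = 48,000 × 2 × 4 = 384,000 bytes/s.
Duration = 1,488,768,000 / 384,000 = 3,877 s.
3,877 s / 60 = 64.62 minutes.

64.62 minutes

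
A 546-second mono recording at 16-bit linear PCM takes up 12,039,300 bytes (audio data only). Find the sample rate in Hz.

Bytes = sample_rate × seconds × bytes_per_sample × channels.
sample_rate = 12,039,300 / (546 × 2 × 1) = 12,039,300 / 1,092 = 11,025 Hz.

11,025 Hz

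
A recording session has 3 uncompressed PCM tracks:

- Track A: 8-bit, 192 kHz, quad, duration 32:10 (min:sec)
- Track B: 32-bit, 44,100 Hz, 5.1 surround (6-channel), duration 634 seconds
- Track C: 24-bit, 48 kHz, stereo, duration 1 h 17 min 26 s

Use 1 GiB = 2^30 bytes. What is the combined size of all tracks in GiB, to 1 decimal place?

3.3 GiB

Track A: 32:10 (min:sec) = 1,930 s; 192,000 × 1,930 × 1 × 4 = 1,482,240,000 bytes.
Track B: 44,100 × 634 × 4 × 6 = 671,025,600 bytes.
Track C: 1 h 17 min 26 s = 4,646 s; 48,000 × 4,646 × 3 × 2 = 1,338,048,000 bytes.
Total = 3,491,313,600 bytes = 3.3 GiB.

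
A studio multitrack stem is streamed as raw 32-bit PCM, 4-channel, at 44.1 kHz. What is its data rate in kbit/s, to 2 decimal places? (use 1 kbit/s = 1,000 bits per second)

5644.80 kbit/s

Bit rate = 44,100 × 32 × 4 = 5,644,800 bits/s.
= 5644.80 kbit/s.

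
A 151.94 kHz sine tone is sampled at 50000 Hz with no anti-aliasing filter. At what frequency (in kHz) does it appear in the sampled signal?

1.94 kHz

Nyquist = 50,000/2 = 25,000 Hz; 151,940 Hz exceeds it.
Alias = |151,940 − 3×50,000| = |151,940 − 150,000| = 1,940 Hz = 1.94 kHz.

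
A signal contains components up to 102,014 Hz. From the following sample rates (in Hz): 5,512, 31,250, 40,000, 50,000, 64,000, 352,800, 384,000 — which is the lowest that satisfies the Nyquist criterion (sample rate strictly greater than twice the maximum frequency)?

Need sample rate > 2 × 102,014 = 204,028 Hz.
Lowest listed rate above 204,028 Hz is 352,800 Hz.

352,800 Hz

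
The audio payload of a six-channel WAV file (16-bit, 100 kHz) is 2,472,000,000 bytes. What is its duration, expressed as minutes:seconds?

Byte rate = 100,000 × 2 × 6 = 1,200,000 bytes/s.
Duration = 2,472,000,000 / 1,200,000 = 2,060 s.
2,060 s = 34:20.

34:20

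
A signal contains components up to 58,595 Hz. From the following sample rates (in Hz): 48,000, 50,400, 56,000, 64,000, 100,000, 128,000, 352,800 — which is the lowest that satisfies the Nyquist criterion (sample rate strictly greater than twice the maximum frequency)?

Need sample rate > 2 × 58,595 = 117,190 Hz.
Lowest listed rate above 117,190 Hz is 128,000 Hz.

128,000 Hz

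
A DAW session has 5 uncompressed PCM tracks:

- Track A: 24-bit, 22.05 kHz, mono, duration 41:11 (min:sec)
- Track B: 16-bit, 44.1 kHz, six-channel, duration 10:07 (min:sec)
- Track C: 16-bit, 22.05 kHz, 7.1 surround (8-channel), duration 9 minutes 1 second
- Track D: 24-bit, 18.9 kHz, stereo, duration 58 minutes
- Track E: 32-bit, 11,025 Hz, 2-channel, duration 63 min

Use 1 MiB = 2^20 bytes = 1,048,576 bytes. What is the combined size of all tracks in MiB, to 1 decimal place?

Track A: 41:11 (min:sec) = 2,471 s; 22,050 × 2,471 × 3 × 1 = 163,456,650 bytes.
Track B: 10:07 (min:sec) = 607 s; 44,100 × 607 × 2 × 6 = 321,224,400 bytes.
Track C: 9 minutes 1 second = 541 s; 22,050 × 541 × 2 × 8 = 190,864,800 bytes.
Track D: 58 minutes = 3,480 s; 18,900 × 3,480 × 3 × 2 = 394,632,000 bytes.
Track E: 63 min = 3,780 s; 11,025 × 3,780 × 4 × 2 = 333,396,000 bytes.
Total = 1,403,573,850 bytes = 1338.6 MiB.

1338.6 MiB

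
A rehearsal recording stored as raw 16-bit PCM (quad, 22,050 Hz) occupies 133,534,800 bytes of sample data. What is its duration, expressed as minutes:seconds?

Byte rate = 22,050 × 2 × 4 = 176,400 bytes/s.
Duration = 133,534,800 / 176,400 = 757 s.
757 s = 12:37.

12:37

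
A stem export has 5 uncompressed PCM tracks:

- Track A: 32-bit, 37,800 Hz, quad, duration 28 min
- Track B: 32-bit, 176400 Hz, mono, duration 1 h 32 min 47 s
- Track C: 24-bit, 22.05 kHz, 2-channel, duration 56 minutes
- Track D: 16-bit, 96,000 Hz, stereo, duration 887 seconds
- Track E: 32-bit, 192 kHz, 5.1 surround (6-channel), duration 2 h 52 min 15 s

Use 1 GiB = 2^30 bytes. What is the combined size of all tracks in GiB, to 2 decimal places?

49.69 GiB

Track A: 28 min = 1,680 s; 37,800 × 1,680 × 4 × 4 = 1,016,064,000 bytes.
Track B: 1 h 32 min 47 s = 5,567 s; 176,400 × 5,567 × 4 × 1 = 3,928,075,200 bytes.
Track C: 56 minutes = 3,360 s; 22,050 × 3,360 × 3 × 2 = 444,528,000 bytes.
Track D: 96,000 × 887 × 2 × 2 = 340,608,000 bytes.
Track E: 2 h 52 min 15 s = 10,335 s; 192,000 × 10,335 × 4 × 6 = 47,623,680,000 bytes.
Total = 53,352,955,200 bytes = 49.69 GiB.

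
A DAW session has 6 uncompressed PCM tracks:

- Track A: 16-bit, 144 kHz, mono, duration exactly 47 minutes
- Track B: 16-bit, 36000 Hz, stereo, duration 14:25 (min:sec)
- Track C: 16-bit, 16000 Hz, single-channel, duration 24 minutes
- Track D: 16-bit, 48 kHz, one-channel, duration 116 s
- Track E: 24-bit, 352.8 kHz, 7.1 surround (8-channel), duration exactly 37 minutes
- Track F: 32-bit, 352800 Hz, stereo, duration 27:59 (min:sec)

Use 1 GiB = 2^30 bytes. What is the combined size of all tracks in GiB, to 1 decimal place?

Track A: exactly 47 minutes = 2,820 s; 144,000 × 2,820 × 2 × 1 = 812,160,000 bytes.
Track B: 14:25 (min:sec) = 865 s; 36,000 × 865 × 2 × 2 = 124,560,000 bytes.
Track C: 24 minutes = 1,440 s; 16,000 × 1,440 × 2 × 1 = 46,080,000 bytes.
Track D: 48,000 × 116 × 2 × 1 = 11,136,000 bytes.
Track E: exactly 37 minutes = 2,220 s; 352,800 × 2,220 × 3 × 8 = 18,797,184,000 bytes.
Track F: 27:59 (min:sec) = 1,679 s; 352,800 × 1,679 × 4 × 2 = 4,738,809,600 bytes.
Total = 24,529,929,600 bytes = 22.8 GiB.

22.8 GiB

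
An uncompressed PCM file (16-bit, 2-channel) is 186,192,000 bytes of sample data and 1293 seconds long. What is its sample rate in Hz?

Bytes = sample_rate × seconds × bytes_per_sample × channels.
sample_rate = 186,192,000 / (1,293 × 2 × 2) = 186,192,000 / 5,172 = 36,000 Hz.

36,000 Hz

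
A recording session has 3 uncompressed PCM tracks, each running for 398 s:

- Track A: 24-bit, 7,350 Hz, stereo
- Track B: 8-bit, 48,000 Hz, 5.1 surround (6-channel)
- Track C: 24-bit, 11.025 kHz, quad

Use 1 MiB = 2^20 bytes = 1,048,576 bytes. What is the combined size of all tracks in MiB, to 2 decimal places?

176.27 MiB

Track A: 7,350 × 398 × 3 × 2 = 17,551,800 bytes.
Track B: 48,000 × 398 × 1 × 6 = 114,624,000 bytes.
Track C: 11,025 × 398 × 3 × 4 = 52,655,400 bytes.
Total = 184,831,200 bytes = 176.27 MiB.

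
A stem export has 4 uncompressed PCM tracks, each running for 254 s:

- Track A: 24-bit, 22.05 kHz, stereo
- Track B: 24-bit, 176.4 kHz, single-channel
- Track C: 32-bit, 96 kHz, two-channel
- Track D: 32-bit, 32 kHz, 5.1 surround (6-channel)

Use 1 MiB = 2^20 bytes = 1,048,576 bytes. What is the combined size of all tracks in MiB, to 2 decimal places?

532.31 MiB

Track A: 22,050 × 254 × 3 × 2 = 33,604,200 bytes.
Track B: 176,400 × 254 × 3 × 1 = 134,416,800 bytes.
Track C: 96,000 × 254 × 4 × 2 = 195,072,000 bytes.
Track D: 32,000 × 254 × 4 × 6 = 195,072,000 bytes.
Total = 558,165,000 bytes = 532.31 MiB.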